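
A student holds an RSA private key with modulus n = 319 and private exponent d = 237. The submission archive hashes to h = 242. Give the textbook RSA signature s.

h^237 mod 319 = 55

55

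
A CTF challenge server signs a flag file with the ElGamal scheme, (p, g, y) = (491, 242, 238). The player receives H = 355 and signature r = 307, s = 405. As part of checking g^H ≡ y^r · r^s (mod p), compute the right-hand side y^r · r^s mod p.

Squares mod 491: 238^1≡238, 238^2≡179, 238^4≡126, 238^8≡164, 238^16≡382, 238^32≡97, 238^64≡80, 238^128≡17, 238^256≡289
307 = 256 + 32 + 16 + 2 + 1, so 238^307 ≡ 289·97·382·179·238 ≡ 176 (mod 491)
Squares mod 491: 307^1≡307, 307^2≡468, 307^4≡38, 307^8≡462, 307^16≡350, 307^32≡241, 307^64≡143, 307^128≡318, 307^256≡469
405 = 256 + 128 + 16 + 4 + 1, so 307^405 ≡ 469·318·350·38·307 ≡ 449 (mod 491)
y^r · r^s ≡ 176·449 = 79024 ≡ 464 (mod 491)

464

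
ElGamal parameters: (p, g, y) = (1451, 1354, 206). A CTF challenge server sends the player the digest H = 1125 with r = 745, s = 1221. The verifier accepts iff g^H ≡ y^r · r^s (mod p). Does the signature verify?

does not verify

Left side g^H mod p:
1354^2 = 1833316 ≡ 703
1354^4 ≡ 703^2 = 494209 ≡ 869
1354^8 ≡ 869^2 = 755161 ≡ 641
1354^16 ≡ 641^2 = 410881 ≡ 248
1354^32 ≡ 248^2 = 61504 ≡ 562
1354^64 ≡ 562^2 = 315844 ≡ 977
1354^128 ≡ 977^2 = 954529 ≡ 1222
1354^256 ≡ 1222^2 = 1493284 ≡ 205
1354^512 ≡ 205^2 = 42025 ≡ 1397
1354^1024 ≡ 1397^2 = 1951609 ≡ 14
1125 = 1024 + 64 + 32 + 4 + 1, so 1354^1125 ≡ 14·977·562·869·1354 ≡ 987 (mod 1451)
Right side y^r · r^s mod p:
206^2 = 42436 ≡ 357
206^4 ≡ 357^2 = 127449 ≡ 1212
206^8 ≡ 1212^2 = 1468944 ≡ 532
206^16 ≡ 532^2 = 283024 ≡ 79
206^32 ≡ 79^2 = 6241 ≡ 437
206^64 ≡ 437^2 = 190969 ≡ 888
206^128 ≡ 888^2 = 788544 ≡ 651
206^256 ≡ 651^2 = 423801 ≡ 109
206^512 ≡ 109^2 = 11881 ≡ 273
745 = 512 + 128 + 64 + 32 + 8 + 1, so 206^745 ≡ 273·651·888·437·532·206 ≡ 1433 (mod 1451)
745^2 = 555025 ≡ 743
745^4 ≡ 743^2 = 552049 ≡ 669
745^8 ≡ 669^2 = 447561 ≡ 653
745^16 ≡ 653^2 = 426409 ≡ 1266
745^32 ≡ 1266^2 = 1602756 ≡ 852
745^64 ≡ 852^2 = 725904 ≡ 404
745^128 ≡ 404^2 = 163216 ≡ 704
745^256 ≡ 704^2 = 495616 ≡ 825
745^512 ≡ 825^2 = 680625 ≡ 106
745^1024 ≡ 106^2 = 11236 ≡ 1079
1221 = 1024 + 128 + 64 + 4 + 1, so 745^1221 ≡ 1079·704·404·669·745 ≡ 321 (mod 1451)
1433·321 = 459993 ≡ 26 (mod 1451)
987 ≠ 26, so verification fails.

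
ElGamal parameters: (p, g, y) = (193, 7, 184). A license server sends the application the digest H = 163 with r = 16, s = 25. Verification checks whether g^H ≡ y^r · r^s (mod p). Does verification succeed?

fails

Left side g^H mod p:
7^2 = 49
7^4 ≡ 49^2 = 2401 ≡ 85
7^8 ≡ 85^2 = 7225 ≡ 84
7^16 ≡ 84^2 = 7056 ≡ 108
7^32 ≡ 108^2 = 11664 ≡ 84
7^64 ≡ 84^2 = 7056 ≡ 108
7^128 ≡ 108^2 = 11664 ≡ 84
163 = 128 + 32 + 2 + 1, so 7^163 ≡ 84·84·49·7 ≡ 181 (mod 193)
Right side y^r · r^s mod p:
184^2 = 33856 ≡ 81
184^4 ≡ 81^2 = 6561 ≡ 192
184^8 ≡ 192^2 = 36864 ≡ 1
184^16 ≡ 1^2 = 1
16^2 = 256 ≡ 63
16^4 ≡ 63^2 = 3969 ≡ 109
16^8 ≡ 109^2 = 11881 ≡ 108
16^16 ≡ 108^2 = 11664 ≡ 84
25 = 16 + 8 + 1, so 16^25 ≡ 84·108·16 ≡ 16 (mod 193)
1·16 = 16 ≡ 16 (mod 193)
181 ≠ 16, so verification fails.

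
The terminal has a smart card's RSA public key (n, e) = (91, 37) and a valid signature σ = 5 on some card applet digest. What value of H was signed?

5

σ^2 ≡ 5^2 = 25
σ^4 ≡ 25^2 = 625 ≡ 79
σ^8 ≡ 79^2 = 6241 ≡ 53
σ^16 ≡ 53^2 = 2809 ≡ 79
σ^32 ≡ 79^2 = 6241 ≡ 53
37 = 32 + 4 + 1, so σ^37 ≡ 53·79·5 ≡ 5 (mod 91)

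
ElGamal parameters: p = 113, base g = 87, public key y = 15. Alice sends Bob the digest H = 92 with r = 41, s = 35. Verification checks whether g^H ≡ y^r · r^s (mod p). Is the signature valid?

invalid

Left side g^H mod p:
87^2 = 7569 ≡ 111
87^4 ≡ 111^2 = 12321 ≡ 4
87^8 ≡ 4^2 = 16
87^16 ≡ 16^2 = 256 ≡ 30
87^32 ≡ 30^2 = 900 ≡ 109
87^64 ≡ 109^2 = 11881 ≡ 16
92 = 64 + 16 + 8 + 4, so 87^92 ≡ 16·30·16·4 ≡ 97 (mod 113)
Right side y^r · r^s mod p:
15^2 = 225 ≡ 112
15^4 ≡ 112^2 = 12544 ≡ 1
15^8 ≡ 1^2 = 1
15^16 ≡ 1^2 = 1
15^32 ≡ 1^2 = 1
41 = 32 + 8 + 1, so 15^41 ≡ 1·1·15 ≡ 15 (mod 113)
41^2 = 1681 ≡ 99
41^4 ≡ 99^2 = 9801 ≡ 83
41^8 ≡ 83^2 = 6889 ≡ 109
41^16 ≡ 109^2 = 11881 ≡ 16
41^32 ≡ 16^2 = 256 ≡ 30
35 = 32 + 2 + 1, so 41^35 ≡ 30·99·41 ≡ 69 (mod 113)
15·69 = 1035 ≡ 18 (mod 113)
97 ≠ 18, so verification fails.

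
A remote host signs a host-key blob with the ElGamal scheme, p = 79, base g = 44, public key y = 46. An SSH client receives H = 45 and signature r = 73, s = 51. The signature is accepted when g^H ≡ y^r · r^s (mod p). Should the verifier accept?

Left side g^H mod p:
44^2 = 1936 ≡ 40
44^4 ≡ 40^2 = 1600 ≡ 20
44^8 ≡ 20^2 = 400 ≡ 5
44^16 ≡ 5^2 = 25
44^32 ≡ 25^2 = 625 ≡ 72
45 = 32 + 8 + 4 + 1, so 44^45 ≡ 72·5·20·44 ≡ 10 (mod 79)
Right side y^r · r^s mod p:
46^2 = 2116 ≡ 62
46^4 ≡ 62^2 = 3844 ≡ 52
46^8 ≡ 52^2 = 2704 ≡ 18
46^16 ≡ 18^2 = 324 ≡ 8
46^32 ≡ 8^2 = 64
46^64 ≡ 64^2 = 4096 ≡ 67
73 = 64 + 8 + 1, so 46^73 ≡ 67·18·46 ≡ 18 (mod 79)
73^2 = 5329 ≡ 36
73^4 ≡ 36^2 = 1296 ≡ 32
73^8 ≡ 32^2 = 1024 ≡ 76
73^16 ≡ 76^2 = 5776 ≡ 9
73^32 ≡ 9^2 = 81 ≡ 2
51 = 32 + 16 + 2 + 1, so 73^51 ≡ 2·9·36·73 ≡ 62 (mod 79)
18·62 = 1116 ≡ 10 (mod 79)
10 ≡ 10 (mod 79), so the signature is genuine.

accept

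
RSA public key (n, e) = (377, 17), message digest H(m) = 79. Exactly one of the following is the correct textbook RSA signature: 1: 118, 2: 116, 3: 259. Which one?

Candidate 1: Squares mod 377: 118^1≡118, 118^2≡352, 118^4≡248, 118^8≡53, 118^16≡170; 17 = 16 + 1, so 118^17 ≡ 170·118 ≡ 79 (mod 377)
  → matches H(m) = 79
Candidate 2: Squares mod 377: 116^1≡116, 116^2≡261, 116^4≡261, 116^8≡261, 116^16≡261; 17 = 16 + 1, so 116^17 ≡ 261·116 ≡ 116 (mod 377)
Candidate 3: Squares mod 377: 259^1≡259, 259^2≡352, 259^4≡248, 259^8≡53, 259^16≡170; 17 = 16 + 1, so 259^17 ≡ 170·259 ≡ 298 (mod 377)

1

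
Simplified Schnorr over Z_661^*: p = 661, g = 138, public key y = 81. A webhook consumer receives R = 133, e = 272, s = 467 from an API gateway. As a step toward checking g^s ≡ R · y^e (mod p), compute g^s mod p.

176

Squares mod 661: 138^1≡138, 138^2≡536, 138^4≡422, 138^8≡275, 138^16≡271, 138^32≡70, 138^64≡273, 138^128≡497, 138^256≡456
467 = 256 + 128 + 64 + 16 + 2 + 1, so 138^467 ≡ 456·497·273·271·536·138 ≡ 176 (mod 661)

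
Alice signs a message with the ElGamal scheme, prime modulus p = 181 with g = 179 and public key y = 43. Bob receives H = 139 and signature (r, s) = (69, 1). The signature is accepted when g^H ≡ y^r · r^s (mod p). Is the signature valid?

Left side g^H mod p:
Squares mod 181: 179^1≡179, 179^2≡4, 179^4≡16, 179^8≡75, 179^16≡14, 179^32≡15, 179^64≡44, 179^128≡126
139 = 128 + 8 + 2 + 1, so 179^139 ≡ 126·75·4·179 ≡ 58 (mod 181)
Right side y^r · r^s mod p:
Squares mod 181: 43^1≡43, 43^2≡39, 43^4≡73, 43^8≡80, 43^16≡65, 43^32≡62, 43^64≡43
69 = 64 + 4 + 1, so 43^69 ≡ 43·73·43 ≡ 132 (mod 181)
69^1 mod 181 = 69
132·69 = 9108 ≡ 58 (mod 181)
58 ≡ 58 (mod 181), so the signature is genuine.

valid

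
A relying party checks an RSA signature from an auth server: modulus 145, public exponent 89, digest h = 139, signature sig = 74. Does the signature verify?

Squares mod 145: sig^1≡74, sig^2≡111, sig^4≡141, sig^8≡16, sig^16≡111, sig^32≡141, sig^64≡16
89 = 64 + 16 + 8 + 1, so sig^89 ≡ 16·111·16·74 ≡ 139 (mod 145)
sig^89 mod 145 = 139 matches h.

verifies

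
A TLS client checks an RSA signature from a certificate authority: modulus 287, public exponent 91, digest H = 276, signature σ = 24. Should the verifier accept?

accept

σ^2 ≡ 24^2 = 576 ≡ 2
σ^4 ≡ 2^2 = 4
σ^8 ≡ 4^2 = 16
σ^16 ≡ 16^2 = 256
σ^32 ≡ 256^2 = 65536 ≡ 100
σ^64 ≡ 100^2 = 10000 ≡ 242
91 = 64 + 16 + 8 + 2 + 1, so σ^91 ≡ 242·256·16·2·24 ≡ 276 (mod 287)
σ^91 mod 287 = 276 matches H.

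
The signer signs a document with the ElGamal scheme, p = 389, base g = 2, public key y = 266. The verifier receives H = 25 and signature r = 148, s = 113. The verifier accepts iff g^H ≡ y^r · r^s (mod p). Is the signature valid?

Left side g^H mod p:
2^25 mod 389 = 70
Right side y^r · r^s mod p:
266^148 mod 389 = 25
148^113 mod 389 = 314
25·314 = 7850 ≡ 70 (mod 389)
70 ≡ 70 (mod 389), so the signature is genuine.

valid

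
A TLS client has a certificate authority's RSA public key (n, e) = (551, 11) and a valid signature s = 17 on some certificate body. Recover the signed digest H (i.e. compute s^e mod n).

s^2 ≡ 17^2 = 289
s^4 ≡ 289^2 = 83521 ≡ 320
s^8 ≡ 320^2 = 102400 ≡ 465
11 = 8 + 2 + 1, so s^11 ≡ 465·289·17 ≡ 99 (mod 551)

99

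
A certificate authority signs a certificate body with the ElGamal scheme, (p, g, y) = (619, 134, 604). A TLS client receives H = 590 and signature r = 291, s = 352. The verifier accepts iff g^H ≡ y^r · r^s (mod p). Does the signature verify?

verifies

Left side g^H mod p:
Squares mod 619: 134^1≡134, 134^2≡5, 134^4≡25, 134^8≡6, 134^16≡36, 134^32≡58, 134^64≡269, 134^128≡557, 134^256≡130, 134^512≡187
590 = 512 + 64 + 8 + 4 + 2, so 134^590 ≡ 187·269·6·25·5 ≡ 438 (mod 619)
Right side y^r · r^s mod p:
Squares mod 619: 604^1≡604, 604^2≡225, 604^4≡486, 604^8≡357, 604^16≡554, 604^32≡511, 604^64≡522, 604^128≡124, 604^256≡520
291 = 256 + 32 + 2 + 1, so 604^291 ≡ 520·511·225·604 ≡ 343 (mod 619)
Squares mod 619: 291^1≡291, 291^2≡497, 291^4≡28, 291^8≡165, 291^16≡608, 291^32≡121, 291^64≡404, 291^128≡419, 291^256≡384
352 = 256 + 64 + 32, so 291^352 ≡ 384·404·121 ≡ 281 (mod 619)
343·281 = 96383 ≡ 438 (mod 619)
438 ≡ 438 (mod 619), so the signature is genuine.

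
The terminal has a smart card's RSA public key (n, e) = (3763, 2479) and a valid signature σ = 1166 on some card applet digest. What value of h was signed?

1166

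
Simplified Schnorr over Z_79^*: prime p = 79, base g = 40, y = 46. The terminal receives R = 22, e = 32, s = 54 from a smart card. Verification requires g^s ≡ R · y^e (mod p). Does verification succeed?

g^s mod p:
40^2 = 1600 ≡ 20
40^4 ≡ 20^2 = 400 ≡ 5
40^8 ≡ 5^2 = 25
40^16 ≡ 25^2 = 625 ≡ 72
40^32 ≡ 72^2 = 5184 ≡ 49
54 = 32 + 16 + 4 + 2, so 40^54 ≡ 49·72·5·20 ≡ 65 (mod 79)
R · y^e mod p:
46^2 = 2116 ≡ 62
46^4 ≡ 62^2 = 3844 ≡ 52
46^8 ≡ 52^2 = 2704 ≡ 18
46^16 ≡ 18^2 = 324 ≡ 8
46^32 ≡ 8^2 = 64
22·64 = 1408 ≡ 65 (mod 79)
65 ≡ 65 (mod 79); signature holds.

passes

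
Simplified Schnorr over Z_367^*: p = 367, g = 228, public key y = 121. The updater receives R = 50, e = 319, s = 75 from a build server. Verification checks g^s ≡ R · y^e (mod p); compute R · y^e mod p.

8

Squares mod 367: 121^1≡121, 121^2≡328, 121^4≡53, 121^8≡240, 121^16≡348, 121^32≡361, 121^64≡36, 121^128≡195, 121^256≡224
319 = 256 + 32 + 16 + 8 + 4 + 2 + 1, so 121^319 ≡ 224·361·348·240·53·328·121 ≡ 191 (mod 367)
R · y^e ≡ 50·191 = 9550 ≡ 8 (mod 367)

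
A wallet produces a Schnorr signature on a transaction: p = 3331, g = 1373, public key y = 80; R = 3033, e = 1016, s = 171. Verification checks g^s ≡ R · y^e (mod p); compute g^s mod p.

1956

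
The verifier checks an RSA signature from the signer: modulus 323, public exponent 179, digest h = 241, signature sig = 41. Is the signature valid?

valid

Squares mod 323: sig^1≡41, sig^2≡66, sig^4≡157, sig^8≡101, sig^16≡188, sig^32≡137, sig^64≡35, sig^128≡256
179 = 128 + 32 + 16 + 2 + 1, so sig^179 ≡ 256·137·188·66·41 ≡ 241 (mod 323)
sig^179 mod 323 = 241 matches h.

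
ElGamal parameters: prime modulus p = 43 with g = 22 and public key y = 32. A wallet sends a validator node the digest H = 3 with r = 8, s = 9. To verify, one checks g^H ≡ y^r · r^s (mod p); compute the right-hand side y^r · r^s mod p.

27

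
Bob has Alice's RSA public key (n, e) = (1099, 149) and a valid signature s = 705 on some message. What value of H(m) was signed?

Squares mod 1099: s^1≡705, s^2≡277, s^4≡898, s^8≡837, s^16≡506, s^32≡1068, s^64≡961, s^128≡361
149 = 128 + 16 + 4 + 1, so s^149 ≡ 361·506·898·705 ≡ 1025 (mod 1099)

1025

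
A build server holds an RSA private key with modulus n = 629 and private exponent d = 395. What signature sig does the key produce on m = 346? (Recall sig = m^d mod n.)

464

m^395 mod 629 = 464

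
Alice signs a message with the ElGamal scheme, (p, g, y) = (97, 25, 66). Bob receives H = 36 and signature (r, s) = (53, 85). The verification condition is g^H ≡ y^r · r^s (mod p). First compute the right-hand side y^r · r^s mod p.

66^2 = 4356 ≡ 88
66^4 ≡ 88^2 = 7744 ≡ 81
66^8 ≡ 81^2 = 6561 ≡ 62
66^16 ≡ 62^2 = 3844 ≡ 61
66^32 ≡ 61^2 = 3721 ≡ 35
53 = 32 + 16 + 4 + 1, so 66^53 ≡ 35·61·81·66 ≡ 11 (mod 97)
53^2 = 2809 ≡ 93
53^4 ≡ 93^2 = 8649 ≡ 16
53^8 ≡ 16^2 = 256 ≡ 62
53^16 ≡ 62^2 = 3844 ≡ 61
53^32 ≡ 61^2 = 3721 ≡ 35
53^64 ≡ 35^2 = 1225 ≡ 61
85 = 64 + 16 + 4 + 1, so 53^85 ≡ 61·61·16·53 ≡ 95 (mod 97)
y^r · r^s ≡ 11·95 = 1045 ≡ 75 (mod 97)

75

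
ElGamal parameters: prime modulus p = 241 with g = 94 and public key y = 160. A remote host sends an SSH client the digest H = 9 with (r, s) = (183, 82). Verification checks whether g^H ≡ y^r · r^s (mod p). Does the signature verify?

Left side g^H mod p:
94^2 = 8836 ≡ 160
94^4 ≡ 160^2 = 25600 ≡ 54
94^8 ≡ 54^2 = 2916 ≡ 24
9 = 8 + 1, so 94^9 ≡ 24·94 ≡ 87 (mod 241)
Right side y^r · r^s mod p:
160^2 = 25600 ≡ 54
160^4 ≡ 54^2 = 2916 ≡ 24
160^8 ≡ 24^2 = 576 ≡ 94
160^16 ≡ 94^2 = 8836 ≡ 160
160^32 ≡ 160^2 = 25600 ≡ 54
160^64 ≡ 54^2 = 2916 ≡ 24
160^128 ≡ 24^2 = 576 ≡ 94
183 = 128 + 32 + 16 + 4 + 2 + 1, so 160^183 ≡ 94·54·160·24·54·160 ≡ 205 (mod 241)
183^2 = 33489 ≡ 231
183^4 ≡ 231^2 = 53361 ≡ 100
183^8 ≡ 100^2 = 10000 ≡ 119
183^16 ≡ 119^2 = 14161 ≡ 183
183^32 ≡ 183^2 = 33489 ≡ 231
183^64 ≡ 231^2 = 53361 ≡ 100
82 = 64 + 16 + 2, so 183^82 ≡ 100·183·231 ≡ 160 (mod 241)
205·160 = 32800 ≡ 24 (mod 241)
87 ≠ 24, so verification fails.

does not verify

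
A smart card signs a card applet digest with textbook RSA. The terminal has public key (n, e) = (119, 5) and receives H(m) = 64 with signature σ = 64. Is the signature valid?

valid

σ^5 mod 119 = 64
σ^5 mod 119 = 64 matches H(m).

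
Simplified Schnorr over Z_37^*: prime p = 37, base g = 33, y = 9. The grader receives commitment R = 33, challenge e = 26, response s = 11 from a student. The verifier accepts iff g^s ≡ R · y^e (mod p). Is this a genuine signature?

g^s mod p:
Squares mod 37: 33^1≡33, 33^2≡16, 33^4≡34, 33^8≡9
11 = 8 + 2 + 1, so 33^11 ≡ 9·16·33 ≡ 16 (mod 37)
R · y^e mod p:
Squares mod 37: 9^1≡9, 9^2≡7, 9^4≡12, 9^8≡33, 9^16≡16
26 = 16 + 8 + 2, so 9^26 ≡ 16·33·7 ≡ 33 (mod 37)
33·33 = 1089 ≡ 16 (mod 37)
16 ≡ 16 (mod 37); signature holds.

genuine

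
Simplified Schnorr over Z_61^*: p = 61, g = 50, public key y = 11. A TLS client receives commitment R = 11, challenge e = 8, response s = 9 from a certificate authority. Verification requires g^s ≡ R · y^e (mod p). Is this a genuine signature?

g^s mod p:
50^9 mod 61 = 50
R · y^e mod p:
11^8 mod 61 = 1
11·1 = 11 ≡ 11 (mod 61)
50 ≠ 11; the check fails.

forged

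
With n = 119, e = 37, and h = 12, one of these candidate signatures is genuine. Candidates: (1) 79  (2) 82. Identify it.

Candidate 1: Squares mod 119: 79^1≡79, 79^2≡53, 79^4≡72, 79^8≡67, 79^16≡86, 79^32≡18; 37 = 32 + 4 + 1, so 79^37 ≡ 18·72·79 ≡ 44 (mod 119)
Candidate 2: Squares mod 119: 82^1≡82, 82^2≡60, 82^4≡30, 82^8≡67, 82^16≡86, 82^32≡18; 37 = 32 + 4 + 1, so 82^37 ≡ 18·30·82 ≡ 12 (mod 119)
  → matches h = 12

2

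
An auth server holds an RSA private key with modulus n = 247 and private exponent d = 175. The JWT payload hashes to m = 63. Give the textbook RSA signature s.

80

m^2 ≡ 63^2 = 3969 ≡ 17
m^4 ≡ 17^2 = 289 ≡ 42
m^8 ≡ 42^2 = 1764 ≡ 35
m^16 ≡ 35^2 = 1225 ≡ 237
m^32 ≡ 237^2 = 56169 ≡ 100
m^64 ≡ 100^2 = 10000 ≡ 120
m^128 ≡ 120^2 = 14400 ≡ 74
175 = 128 + 32 + 8 + 4 + 2 + 1, so m^175 ≡ 74·100·35·42·17·63 ≡ 80 (mod 247)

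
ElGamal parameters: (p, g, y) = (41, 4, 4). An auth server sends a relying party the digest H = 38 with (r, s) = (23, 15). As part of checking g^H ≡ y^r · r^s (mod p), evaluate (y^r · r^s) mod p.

4^23 mod 41 = 23
23^15 mod 41 = 40
y^r · r^s ≡ 23·40 = 920 ≡ 18 (mod 41)

18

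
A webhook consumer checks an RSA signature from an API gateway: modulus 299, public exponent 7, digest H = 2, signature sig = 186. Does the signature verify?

does not verify

Squares mod 299: sig^1≡186, sig^2≡211, sig^4≡269
7 = 4 + 2 + 1, so sig^7 ≡ 269·211·186 ≡ 82 (mod 299)
82 ≠ 2, so verification fails.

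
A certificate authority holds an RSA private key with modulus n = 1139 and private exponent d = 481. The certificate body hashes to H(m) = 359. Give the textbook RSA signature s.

801

(H(m))^2 ≡ 359^2 = 128881 ≡ 174
(H(m))^4 ≡ 174^2 = 30276 ≡ 662
(H(m))^8 ≡ 662^2 = 438244 ≡ 868
(H(m))^16 ≡ 868^2 = 753424 ≡ 545
(H(m))^32 ≡ 545^2 = 297025 ≡ 885
(H(m))^64 ≡ 885^2 = 783225 ≡ 732
(H(m))^128 ≡ 732^2 = 535824 ≡ 494
(H(m))^256 ≡ 494^2 = 244036 ≡ 290
481 = 256 + 128 + 64 + 32 + 1, so (H(m))^481 ≡ 290·494·732·885·359 ≡ 801 (mod 1139)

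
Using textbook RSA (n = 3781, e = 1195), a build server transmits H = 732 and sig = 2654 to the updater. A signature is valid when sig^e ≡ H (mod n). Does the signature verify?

verifies

Squares mod 3781: sig^1≡2654, sig^2≡3494, sig^4≡2968, sig^8≡3075, sig^16≡3125, sig^32≡3083, sig^64≡3236, sig^128≡2107, sig^256≡555, sig^512≡1764, sig^1024≡3714
1195 = 1024 + 128 + 32 + 8 + 2 + 1, so sig^1195 ≡ 3714·2107·3083·3075·3494·2654 ≡ 732 (mod 3781)
732 = H, so the signature checks out.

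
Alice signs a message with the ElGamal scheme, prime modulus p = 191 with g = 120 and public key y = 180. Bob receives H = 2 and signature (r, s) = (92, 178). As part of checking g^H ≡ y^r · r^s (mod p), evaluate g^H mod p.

75

120^2 = 14400 ≡ 75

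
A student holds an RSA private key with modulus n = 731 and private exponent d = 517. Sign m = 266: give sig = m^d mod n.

27

m^517 mod 731 = 27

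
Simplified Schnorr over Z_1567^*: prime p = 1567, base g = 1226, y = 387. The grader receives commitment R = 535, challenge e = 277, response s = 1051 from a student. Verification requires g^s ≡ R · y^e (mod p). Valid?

no

g^s mod p:
1226^1051 mod 1567 = 1208
R · y^e mod p:
387^277 mod 1567 = 193
535·193 = 103255 ≡ 1400 (mod 1567)
1208 ≠ 1400; the check fails.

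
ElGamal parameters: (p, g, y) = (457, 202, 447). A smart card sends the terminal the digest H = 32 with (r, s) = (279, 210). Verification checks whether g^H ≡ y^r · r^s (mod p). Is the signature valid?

Left side g^H mod p:
202^2 = 40804 ≡ 131
202^4 ≡ 131^2 = 17161 ≡ 252
202^8 ≡ 252^2 = 63504 ≡ 438
202^16 ≡ 438^2 = 191844 ≡ 361
202^32 ≡ 361^2 = 130321 ≡ 76
Right side y^r · r^s mod p:
447^2 = 199809 ≡ 100
447^4 ≡ 100^2 = 10000 ≡ 403
447^8 ≡ 403^2 = 162409 ≡ 174
447^16 ≡ 174^2 = 30276 ≡ 114
447^32 ≡ 114^2 = 12996 ≡ 200
447^64 ≡ 200^2 = 40000 ≡ 241
447^128 ≡ 241^2 = 58081 ≡ 42
447^256 ≡ 42^2 = 1764 ≡ 393
279 = 256 + 16 + 4 + 2 + 1, so 447^279 ≡ 393·114·403·100·447 ≡ 270 (mod 457)
279^2 = 77841 ≡ 151
279^4 ≡ 151^2 = 22801 ≡ 408
279^8 ≡ 408^2 = 166464 ≡ 116
279^16 ≡ 116^2 = 13456 ≡ 203
279^32 ≡ 203^2 = 41209 ≡ 79
279^64 ≡ 79^2 = 6241 ≡ 300
279^128 ≡ 300^2 = 90000 ≡ 428
210 = 128 + 64 + 16 + 2, so 279^210 ≡ 428·300·203·151 ≡ 336 (mod 457)
270·336 = 90720 ≡ 234 (mod 457)
76 ≠ 234, so verification fails.

invalid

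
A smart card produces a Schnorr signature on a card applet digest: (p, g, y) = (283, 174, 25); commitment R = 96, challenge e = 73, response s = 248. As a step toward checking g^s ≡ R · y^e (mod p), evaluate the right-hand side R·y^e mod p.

Squares mod 283: 25^1≡25, 25^2≡59, 25^4≡85, 25^8≡150, 25^16≡143, 25^32≡73, 25^64≡235
73 = 64 + 8 + 1, so 25^73 ≡ 235·150·25 ≡ 271 (mod 283)
R · y^e ≡ 96·271 = 26016 ≡ 263 (mod 283)

263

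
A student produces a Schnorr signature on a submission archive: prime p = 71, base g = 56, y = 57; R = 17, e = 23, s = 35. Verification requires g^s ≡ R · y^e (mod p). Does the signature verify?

g^s mod p:
56^2 = 3136 ≡ 12
56^4 ≡ 12^2 = 144 ≡ 2
56^8 ≡ 2^2 = 4
56^16 ≡ 4^2 = 16
56^32 ≡ 16^2 = 256 ≡ 43
35 = 32 + 2 + 1, so 56^35 ≡ 43·12·56 ≡ 70 (mod 71)
R · y^e mod p:
57^2 = 3249 ≡ 54
57^4 ≡ 54^2 = 2916 ≡ 5
57^8 ≡ 5^2 = 25
57^16 ≡ 25^2 = 625 ≡ 57
23 = 16 + 4 + 2 + 1, so 57^23 ≡ 57·5·54·57 ≡ 25 (mod 71)
17·25 = 425 ≡ 70 (mod 71)
70 ≡ 70 (mod 71); signature holds.

verifies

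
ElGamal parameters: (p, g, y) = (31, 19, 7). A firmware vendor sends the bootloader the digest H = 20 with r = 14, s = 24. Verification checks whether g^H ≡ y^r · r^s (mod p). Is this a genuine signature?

genuine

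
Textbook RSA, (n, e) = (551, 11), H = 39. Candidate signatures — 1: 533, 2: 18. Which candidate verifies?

1

Candidate 1: 533^2 = 284089 ≡ 324; 533^4 ≡ 324^2 = 104976 ≡ 286; 533^8 ≡ 286^2 = 81796 ≡ 248; 11 = 8 + 2 + 1, so 533^11 ≡ 248·324·533 ≡ 39 (mod 551)
  → matches H = 39
Candidate 2: 18^2 = 324; 18^4 ≡ 324^2 = 104976 ≡ 286; 18^8 ≡ 286^2 = 81796 ≡ 248; 11 = 8 + 2 + 1, so 18^11 ≡ 248·324·18 ≡ 512 (mod 551)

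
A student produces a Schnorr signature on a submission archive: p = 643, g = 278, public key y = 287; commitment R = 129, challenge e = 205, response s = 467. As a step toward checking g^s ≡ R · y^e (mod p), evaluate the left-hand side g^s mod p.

244

278^2 = 77284 ≡ 124
278^4 ≡ 124^2 = 15376 ≡ 587
278^8 ≡ 587^2 = 344569 ≡ 564
278^16 ≡ 564^2 = 318096 ≡ 454
278^32 ≡ 454^2 = 206116 ≡ 356
278^64 ≡ 356^2 = 126736 ≡ 65
278^128 ≡ 65^2 = 4225 ≡ 367
278^256 ≡ 367^2 = 134689 ≡ 302
467 = 256 + 128 + 64 + 16 + 2 + 1, so 278^467 ≡ 302·367·65·454·124·278 ≡ 244 (mod 643)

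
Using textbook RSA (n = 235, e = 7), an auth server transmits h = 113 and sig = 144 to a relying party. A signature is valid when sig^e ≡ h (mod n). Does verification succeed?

fails

sig^2 ≡ 144^2 = 20736 ≡ 56
sig^4 ≡ 56^2 = 3136 ≡ 81
7 = 4 + 2 + 1, so sig^7 ≡ 81·56·144 ≡ 119 (mod 235)
The recovered value 119 does not match the digest 113.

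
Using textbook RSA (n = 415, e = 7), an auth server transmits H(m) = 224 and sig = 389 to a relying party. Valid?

sig^7 mod 415 = 224
Since 224 equals the digest 224, verification succeeds.

yes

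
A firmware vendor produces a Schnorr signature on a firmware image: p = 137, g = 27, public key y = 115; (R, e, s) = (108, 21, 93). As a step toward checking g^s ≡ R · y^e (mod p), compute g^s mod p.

132

Squares mod 137: 27^1≡27, 27^2≡44, 27^4≡18, 27^8≡50, 27^16≡34, 27^32≡60, 27^64≡38
93 = 64 + 16 + 8 + 4 + 1, so 27^93 ≡ 38·34·50·18·27 ≡ 132 (mod 137)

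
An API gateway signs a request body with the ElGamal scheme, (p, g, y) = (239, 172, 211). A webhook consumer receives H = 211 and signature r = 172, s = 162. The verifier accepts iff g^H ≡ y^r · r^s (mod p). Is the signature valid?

invalid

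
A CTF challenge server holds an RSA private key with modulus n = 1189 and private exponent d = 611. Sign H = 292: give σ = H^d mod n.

938

H^611 mod 1189 = 938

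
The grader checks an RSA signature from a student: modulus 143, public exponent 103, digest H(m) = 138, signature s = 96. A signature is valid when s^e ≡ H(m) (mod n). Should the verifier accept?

s^2 ≡ 96^2 = 9216 ≡ 64
s^4 ≡ 64^2 = 4096 ≡ 92
s^8 ≡ 92^2 = 8464 ≡ 27
s^16 ≡ 27^2 = 729 ≡ 14
s^32 ≡ 14^2 = 196 ≡ 53
s^64 ≡ 53^2 = 2809 ≡ 92
103 = 64 + 32 + 4 + 2 + 1, so s^103 ≡ 92·53·92·64·96 ≡ 138 (mod 143)
s^103 mod 143 = 138 matches H(m).

accept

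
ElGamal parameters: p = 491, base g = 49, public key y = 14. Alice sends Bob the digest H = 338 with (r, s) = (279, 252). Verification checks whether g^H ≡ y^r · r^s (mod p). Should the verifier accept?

accept

Left side g^H mod p:
Squares mod 491: 49^1≡49, 49^2≡437, 49^4≡461, 49^8≡409, 49^16≡341, 49^32≡405, 49^64≡31, 49^128≡470, 49^256≡441
338 = 256 + 64 + 16 + 2, so 49^338 ≡ 441·31·341·437 ≡ 361 (mod 491)
Right side y^r · r^s mod p:
Squares mod 491: 14^1≡14, 14^2≡196, 14^4≡118, 14^8≡176, 14^16≡43, 14^32≡376, 14^64≡459, 14^128≡42, 14^256≡291
279 = 256 + 16 + 4 + 2 + 1, so 14^279 ≡ 291·43·118·196·14 ≡ 46 (mod 491)
Squares mod 491: 279^1≡279, 279^2≡263, 279^4≡429, 279^8≡407, 279^16≡182, 279^32≡227, 279^64≡465, 279^128≡185
252 = 128 + 64 + 32 + 16 + 8 + 4, so 279^252 ≡ 185·465·227·182·407·429 ≡ 232 (mod 491)
46·232 = 10672 ≡ 361 (mod 491)
361 ≡ 361 (mod 491), so the signature is genuine.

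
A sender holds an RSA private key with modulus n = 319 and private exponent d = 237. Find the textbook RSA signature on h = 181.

25

h^237 mod 319 = 25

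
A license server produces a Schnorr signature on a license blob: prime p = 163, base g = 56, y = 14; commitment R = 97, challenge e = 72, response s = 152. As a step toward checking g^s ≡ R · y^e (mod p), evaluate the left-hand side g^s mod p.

56^2 = 3136 ≡ 39
56^4 ≡ 39^2 = 1521 ≡ 54
56^8 ≡ 54^2 = 2916 ≡ 145
56^16 ≡ 145^2 = 21025 ≡ 161
56^32 ≡ 161^2 = 25921 ≡ 4
56^64 ≡ 4^2 = 16
56^128 ≡ 16^2 = 256 ≡ 93
152 = 128 + 16 + 8, so 56^152 ≡ 93·161·145 ≡ 88 (mod 163)

88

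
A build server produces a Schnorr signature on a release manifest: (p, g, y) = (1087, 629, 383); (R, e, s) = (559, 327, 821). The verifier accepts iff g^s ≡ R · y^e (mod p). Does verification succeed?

g^s mod p:
Squares mod 1087: 629^1≡629, 629^2≡1060, 629^4≡729, 629^8≡985, 629^16≡621, 629^32≡843, 629^64≡838, 629^128≡42, 629^256≡677, 629^512≡702
821 = 512 + 256 + 32 + 16 + 4 + 1, so 629^821 ≡ 702·677·843·621·729·629 ≡ 952 (mod 1087)
R · y^e mod p:
Squares mod 1087: 383^1≡383, 383^2≡1031, 383^4≡962, 383^8≡407, 383^16≡425, 383^32≡183, 383^64≡879, 383^128≡871, 383^256≡1002
327 = 256 + 64 + 4 + 2 + 1, so 383^327 ≡ 1002·879·962·1031·383 ≡ 377 (mod 1087)
559·377 = 210743 ≡ 952 (mod 1087)
952 ≡ 952 (mod 1087); signature holds.

passes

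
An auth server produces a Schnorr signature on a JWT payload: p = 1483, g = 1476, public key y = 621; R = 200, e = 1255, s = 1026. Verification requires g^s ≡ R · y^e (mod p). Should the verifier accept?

reject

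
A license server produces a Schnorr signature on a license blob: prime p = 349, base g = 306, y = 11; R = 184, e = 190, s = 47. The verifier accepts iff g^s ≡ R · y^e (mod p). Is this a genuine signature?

genuine

g^s mod p:
Squares mod 349: 306^1≡306, 306^2≡104, 306^4≡346, 306^8≡9, 306^16≡81, 306^32≡279
47 = 32 + 8 + 4 + 2 + 1, so 306^47 ≡ 279·9·346·104·306 ≡ 2 (mod 349)
R · y^e mod p:
Squares mod 349: 11^1≡11, 11^2≡121, 11^4≡332, 11^8≡289, 11^16≡110, 11^32≡234, 11^64≡312, 11^128≡322
190 = 128 + 32 + 16 + 8 + 4 + 2, so 11^190 ≡ 322·234·110·289·332·121 ≡ 239 (mod 349)
184·239 = 43976 ≡ 2 (mod 349)
2 ≡ 2 (mod 349); signature holds.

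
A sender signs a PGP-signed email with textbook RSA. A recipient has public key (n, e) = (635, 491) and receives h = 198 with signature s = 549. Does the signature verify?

Squares mod 635: s^1≡549, s^2≡411, s^4≡11, s^8≡121, s^16≡36, s^32≡26, s^64≡41, s^128≡411, s^256≡11
491 = 256 + 128 + 64 + 32 + 8 + 2 + 1, so s^491 ≡ 11·411·41·26·121·411·549 ≡ 394 (mod 635)
394 ≠ 198, so verification fails.

does not verify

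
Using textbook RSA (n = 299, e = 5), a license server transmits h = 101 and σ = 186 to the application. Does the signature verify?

Squares mod 299: σ^1≡186, σ^2≡211, σ^4≡269
5 = 4 + 1, so σ^5 ≡ 269·186 ≡ 101 (mod 299)
101 = h, so the signature checks out.

verifies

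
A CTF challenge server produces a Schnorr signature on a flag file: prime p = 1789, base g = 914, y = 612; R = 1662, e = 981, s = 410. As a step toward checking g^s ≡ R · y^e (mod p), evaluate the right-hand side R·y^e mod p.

Squares mod 1789: 612^1≡612, 612^2≡643, 612^4≡190, 612^8≡320, 612^16≡427, 612^32≡1640, 612^64≡733, 612^128≡589, 612^256≡1644, 612^512≡1346
981 = 512 + 256 + 128 + 64 + 16 + 4 + 1, so 612^981 ≡ 1346·1644·589·733·427·190·612 ≡ 1710 (mod 1789)
R · y^e ≡ 1662·1710 = 2842020 ≡ 1088 (mod 1789)

1088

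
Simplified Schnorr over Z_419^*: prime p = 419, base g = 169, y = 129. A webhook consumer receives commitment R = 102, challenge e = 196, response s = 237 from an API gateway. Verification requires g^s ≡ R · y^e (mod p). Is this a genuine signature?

forged

g^s mod p:
169^2 = 28561 ≡ 69
169^4 ≡ 69^2 = 4761 ≡ 152
169^8 ≡ 152^2 = 23104 ≡ 59
169^16 ≡ 59^2 = 3481 ≡ 129
169^32 ≡ 129^2 = 16641 ≡ 300
169^64 ≡ 300^2 = 90000 ≡ 334
169^128 ≡ 334^2 = 111556 ≡ 102
237 = 128 + 64 + 32 + 8 + 4 + 1, so 169^237 ≡ 102·334·300·59·152·169 ≡ 13 (mod 419)
R · y^e mod p:
129^2 = 16641 ≡ 300
129^4 ≡ 300^2 = 90000 ≡ 334
129^8 ≡ 334^2 = 111556 ≡ 102
129^16 ≡ 102^2 = 10404 ≡ 348
129^32 ≡ 348^2 = 121104 ≡ 13
129^64 ≡ 13^2 = 169
129^128 ≡ 169^2 = 28561 ≡ 69
196 = 128 + 64 + 4, so 129^196 ≡ 69·169·334 ≡ 169 (mod 419)
102·169 = 17238 ≡ 59 (mod 419)
13 ≠ 59; the check fails.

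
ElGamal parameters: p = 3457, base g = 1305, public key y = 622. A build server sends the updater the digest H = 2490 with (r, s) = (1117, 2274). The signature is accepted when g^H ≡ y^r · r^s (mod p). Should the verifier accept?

Left side g^H mod p:
1305^2 = 1703025 ≡ 2181
1305^4 ≡ 2181^2 = 4756761 ≡ 3386
1305^8 ≡ 3386^2 = 11464996 ≡ 1584
1305^16 ≡ 1584^2 = 2509056 ≡ 2731
1305^32 ≡ 2731^2 = 7458361 ≡ 1612
1305^64 ≡ 1612^2 = 2598544 ≡ 2337
1305^128 ≡ 2337^2 = 5461569 ≡ 2966
1305^256 ≡ 2966^2 = 8797156 ≡ 2548
1305^512 ≡ 2548^2 = 6492304 ≡ 58
1305^1024 ≡ 58^2 = 3364
1305^2048 ≡ 3364^2 = 11316496 ≡ 1735
2490 = 2048 + 256 + 128 + 32 + 16 + 8 + 2, so 1305^2490 ≡ 1735·2548·2966·1612·2731·1584·2181 ≡ 742 (mod 3457)
Right side y^r · r^s mod p:
622^2 = 386884 ≡ 3157
622^4 ≡ 3157^2 = 9966649 ≡ 118
622^8 ≡ 118^2 = 13924 ≡ 96
622^16 ≡ 96^2 = 9216 ≡ 2302
622^32 ≡ 2302^2 = 5299204 ≡ 3080
622^64 ≡ 3080^2 = 9486400 ≡ 392
622^128 ≡ 392^2 = 153664 ≡ 1556
622^256 ≡ 1556^2 = 2421136 ≡ 1236
622^512 ≡ 1236^2 = 1527696 ≡ 3159
622^1024 ≡ 3159^2 = 9979281 ≡ 2379
1117 = 1024 + 64 + 16 + 8 + 4 + 1, so 622^1117 ≡ 2379·392·2302·96·118·622 ≡ 516 (mod 3457)
1117^2 = 1247689 ≡ 3169
1117^4 ≡ 3169^2 = 10042561 ≡ 3433
1117^8 ≡ 3433^2 = 11785489 ≡ 576
1117^16 ≡ 576^2 = 331776 ≡ 3361
1117^32 ≡ 3361^2 = 11296321 ≡ 2302
1117^64 ≡ 2302^2 = 5299204 ≡ 3080
1117^128 ≡ 3080^2 = 9486400 ≡ 392
1117^256 ≡ 392^2 = 153664 ≡ 1556
1117^512 ≡ 1556^2 = 2421136 ≡ 1236
1117^1024 ≡ 1236^2 = 1527696 ≡ 3159
1117^2048 ≡ 3159^2 = 9979281 ≡ 2379
2274 = 2048 + 128 + 64 + 32 + 2, so 1117^2274 ≡ 2379·392·3080·2302·3169 ≡ 1427 (mod 3457)
516·1427 = 736332 ≡ 3448 (mod 3457)
742 ≠ 3448, so verification fails.

reject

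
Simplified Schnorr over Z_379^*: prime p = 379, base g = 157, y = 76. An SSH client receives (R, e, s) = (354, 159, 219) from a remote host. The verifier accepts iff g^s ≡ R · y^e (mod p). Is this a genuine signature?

genuine

g^s mod p:
157^2 = 24649 ≡ 14
157^4 ≡ 14^2 = 196
157^8 ≡ 196^2 = 38416 ≡ 137
157^16 ≡ 137^2 = 18769 ≡ 198
157^32 ≡ 198^2 = 39204 ≡ 167
157^64 ≡ 167^2 = 27889 ≡ 222
157^128 ≡ 222^2 = 49284 ≡ 14
219 = 128 + 64 + 16 + 8 + 2 + 1, so 157^219 ≡ 14·222·198·137·14·157 ≡ 340 (mod 379)
R · y^e mod p:
76^2 = 5776 ≡ 91
76^4 ≡ 91^2 = 8281 ≡ 322
76^8 ≡ 322^2 = 103684 ≡ 217
76^16 ≡ 217^2 = 47089 ≡ 93
76^32 ≡ 93^2 = 8649 ≡ 311
76^64 ≡ 311^2 = 96721 ≡ 76
76^128 ≡ 76^2 = 5776 ≡ 91
159 = 128 + 16 + 8 + 4 + 2 + 1, so 76^159 ≡ 91·93·217·322·91·76 ≡ 138 (mod 379)
354·138 = 48852 ≡ 340 (mod 379)
340 ≡ 340 (mod 379); signature holds.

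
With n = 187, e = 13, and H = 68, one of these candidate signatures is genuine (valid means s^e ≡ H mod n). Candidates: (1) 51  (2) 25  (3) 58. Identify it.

Candidate 1: Squares mod 187: 51^1≡51, 51^2≡170, 51^4≡102, 51^8≡119; 13 = 8 + 4 + 1, so 51^13 ≡ 119·102·51 ≡ 68 (mod 187)
  → matches H = 68
Candidate 2: Squares mod 187: 25^1≡25, 25^2≡64, 25^4≡169, 25^8≡137; 13 = 8 + 4 + 1, so 25^13 ≡ 137·169·25 ≡ 60 (mod 187)
Candidate 3: Squares mod 187: 58^1≡58, 58^2≡185, 58^4≡4, 58^8≡16; 13 = 8 + 4 + 1, so 58^13 ≡ 16·4·58 ≡ 159 (mod 187)

1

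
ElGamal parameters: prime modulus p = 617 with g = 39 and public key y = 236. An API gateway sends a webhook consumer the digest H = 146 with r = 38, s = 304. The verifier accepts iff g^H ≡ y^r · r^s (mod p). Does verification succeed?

Left side g^H mod p:
Squares mod 617: 39^1≡39, 39^2≡287, 39^4≡308, 39^8≡463, 39^16≡270, 39^32≡94, 39^64≡198, 39^128≡333
146 = 128 + 16 + 2, so 39^146 ≡ 333·270·287 ≡ 613 (mod 617)
Right side y^r · r^s mod p:
Squares mod 617: 236^1≡236, 236^2≡166, 236^4≡408, 236^8≡491, 236^16≡451, 236^32≡408
38 = 32 + 4 + 2, so 236^38 ≡ 408·408·166 ≡ 62 (mod 617)
Squares mod 617: 38^1≡38, 38^2≡210, 38^4≡293, 38^8≡86, 38^16≡609, 38^32≡64, 38^64≡394, 38^128≡369, 38^256≡421
304 = 256 + 32 + 16, so 38^304 ≡ 421·64·609 ≡ 398 (mod 617)
62·398 = 24676 ≡ 613 (mod 617)
613 ≡ 613 (mod 617), so the signature is genuine.

passes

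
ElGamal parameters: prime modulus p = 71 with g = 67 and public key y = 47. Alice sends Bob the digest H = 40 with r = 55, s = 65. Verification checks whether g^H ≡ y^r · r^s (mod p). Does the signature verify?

Left side g^H mod p:
67^2 = 4489 ≡ 16
67^4 ≡ 16^2 = 256 ≡ 43
67^8 ≡ 43^2 = 1849 ≡ 3
67^16 ≡ 3^2 = 9
67^32 ≡ 9^2 = 81 ≡ 10
40 = 32 + 8, so 67^40 ≡ 10·3 ≡ 30 (mod 71)
Right side y^r · r^s mod p:
47^2 = 2209 ≡ 8
47^4 ≡ 8^2 = 64
47^8 ≡ 64^2 = 4096 ≡ 49
47^16 ≡ 49^2 = 2401 ≡ 58
47^32 ≡ 58^2 = 3364 ≡ 27
55 = 32 + 16 + 4 + 2 + 1, so 47^55 ≡ 27·58·64·8·47 ≡ 51 (mod 71)
55^2 = 3025 ≡ 43
55^4 ≡ 43^2 = 1849 ≡ 3
55^8 ≡ 3^2 = 9
55^16 ≡ 9^2 = 81 ≡ 10
55^32 ≡ 10^2 = 100 ≡ 29
55^64 ≡ 29^2 = 841 ≡ 60
65 = 64 + 1, so 55^65 ≡ 60·55 ≡ 34 (mod 71)
51·34 = 1734 ≡ 30 (mod 71)
30 ≡ 30 (mod 71), so the signature is genuine.

verifies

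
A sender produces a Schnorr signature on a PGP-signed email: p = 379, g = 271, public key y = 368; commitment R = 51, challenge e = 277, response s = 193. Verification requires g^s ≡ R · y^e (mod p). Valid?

no

g^s mod p:
Squares mod 379: 271^1≡271, 271^2≡294, 271^4≡24, 271^8≡197, 271^16≡151, 271^32≡61, 271^64≡310, 271^128≡213
193 = 128 + 64 + 1, so 271^193 ≡ 213·310·271 ≡ 24 (mod 379)
R · y^e mod p:
Squares mod 379: 368^1≡368, 368^2≡121, 368^4≡239, 368^8≡271, 368^16≡294, 368^32≡24, 368^64≡197, 368^128≡151, 368^256≡61
277 = 256 + 16 + 4 + 1, so 368^277 ≡ 61·294·239·368 ≡ 251 (mod 379)
51·251 = 12801 ≡ 294 (mod 379)
24 ≠ 294; the check fails.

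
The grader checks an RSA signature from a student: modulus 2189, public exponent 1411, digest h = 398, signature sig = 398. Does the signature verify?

Squares mod 2189: sig^1≡398, sig^2≡796, sig^4≡995, sig^8≡597, sig^16≡1791, sig^32≡796, sig^64≡995, sig^128≡597, sig^256≡1791, sig^512≡796, sig^1024≡995
1411 = 1024 + 256 + 128 + 2 + 1, so sig^1411 ≡ 995·1791·597·796·398 ≡ 398 (mod 2189)
sig^1411 mod 2189 = 398 matches h.

verifies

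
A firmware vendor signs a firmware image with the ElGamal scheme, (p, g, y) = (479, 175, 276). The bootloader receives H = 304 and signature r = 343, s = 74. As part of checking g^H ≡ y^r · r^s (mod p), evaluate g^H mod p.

175^2 = 30625 ≡ 448
175^4 ≡ 448^2 = 200704 ≡ 3
175^8 ≡ 3^2 = 9
175^16 ≡ 9^2 = 81
175^32 ≡ 81^2 = 6561 ≡ 334
175^64 ≡ 334^2 = 111556 ≡ 428
175^128 ≡ 428^2 = 183184 ≡ 206
175^256 ≡ 206^2 = 42436 ≡ 284
304 = 256 + 32 + 16, so 175^304 ≡ 284·334·81 ≡ 176 (mod 479)

176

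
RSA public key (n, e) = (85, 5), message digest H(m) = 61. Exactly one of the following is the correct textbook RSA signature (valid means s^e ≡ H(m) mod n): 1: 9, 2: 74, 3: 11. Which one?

Candidate 1: Squares mod 85: 9^1≡9, 9^2≡81, 9^4≡16; 5 = 4 + 1, so 9^5 ≡ 16·9 ≡ 59 (mod 85)
Candidate 2: Squares mod 85: 74^1≡74, 74^2≡36, 74^4≡21; 5 = 4 + 1, so 74^5 ≡ 21·74 ≡ 24 (mod 85)
Candidate 3: Squares mod 85: 11^1≡11, 11^2≡36, 11^4≡21; 5 = 4 + 1, so 11^5 ≡ 21·11 ≡ 61 (mod 85)
  → matches H(m) = 61

3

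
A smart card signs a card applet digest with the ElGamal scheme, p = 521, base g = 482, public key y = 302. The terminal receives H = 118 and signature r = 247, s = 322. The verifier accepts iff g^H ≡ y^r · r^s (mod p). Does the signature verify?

verifies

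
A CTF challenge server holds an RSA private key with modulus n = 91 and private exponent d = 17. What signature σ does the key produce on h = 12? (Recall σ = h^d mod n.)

38

h^17 mod 91 = 38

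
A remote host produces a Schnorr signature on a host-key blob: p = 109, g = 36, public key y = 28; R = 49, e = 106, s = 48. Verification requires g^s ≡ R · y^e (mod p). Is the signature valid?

valid

g^s mod p:
Squares mod 109: 36^1≡36, 36^2≡97, 36^4≡35, 36^8≡26, 36^16≡22, 36^32≡48
48 = 32 + 16, so 36^48 ≡ 48·22 ≡ 75 (mod 109)
R · y^e mod p:
Squares mod 109: 28^1≡28, 28^2≡21, 28^4≡5, 28^8≡25, 28^16≡80, 28^32≡78, 28^64≡89
106 = 64 + 32 + 8 + 2, so 28^106 ≡ 89·78·25·21 ≡ 26 (mod 109)
49·26 = 1274 ≡ 75 (mod 109)
75 ≡ 75 (mod 109); signature holds.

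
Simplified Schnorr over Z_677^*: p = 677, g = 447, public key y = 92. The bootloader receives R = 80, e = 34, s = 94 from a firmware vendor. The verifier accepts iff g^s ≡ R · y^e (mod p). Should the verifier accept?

reject

g^s mod p:
447^2 = 199809 ≡ 94
447^4 ≡ 94^2 = 8836 ≡ 35
447^8 ≡ 35^2 = 1225 ≡ 548
447^16 ≡ 548^2 = 300304 ≡ 393
447^32 ≡ 393^2 = 154449 ≡ 93
447^64 ≡ 93^2 = 8649 ≡ 525
94 = 64 + 16 + 8 + 4 + 2, so 447^94 ≡ 525·393·548·35·94 ≡ 469 (mod 677)
R · y^e mod p:
92^2 = 8464 ≡ 340
92^4 ≡ 340^2 = 115600 ≡ 510
92^8 ≡ 510^2 = 260100 ≡ 132
92^16 ≡ 132^2 = 17424 ≡ 499
92^32 ≡ 499^2 = 249001 ≡ 542
34 = 32 + 2, so 92^34 ≡ 542·340 ≡ 136 (mod 677)
80·136 = 10880 ≡ 48 (mod 677)
469 ≠ 48; the check fails.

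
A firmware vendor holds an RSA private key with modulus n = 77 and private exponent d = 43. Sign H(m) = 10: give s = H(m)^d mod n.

10

(H(m))^2 ≡ 10^2 = 100 ≡ 23
(H(m))^4 ≡ 23^2 = 529 ≡ 67
(H(m))^8 ≡ 67^2 = 4489 ≡ 23
(H(m))^16 ≡ 23^2 = 529 ≡ 67
(H(m))^32 ≡ 67^2 = 4489 ≡ 23
43 = 32 + 8 + 2 + 1, so (H(m))^43 ≡ 23·23·23·10 ≡ 10 (mod 77)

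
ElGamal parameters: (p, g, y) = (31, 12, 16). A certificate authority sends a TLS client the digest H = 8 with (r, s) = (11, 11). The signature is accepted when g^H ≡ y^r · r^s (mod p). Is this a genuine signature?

forged

Left side g^H mod p:
12^2 = 144 ≡ 20
12^4 ≡ 20^2 = 400 ≡ 28
12^8 ≡ 28^2 = 784 ≡ 9
Right side y^r · r^s mod p:
16^2 = 256 ≡ 8
16^4 ≡ 8^2 = 64 ≡ 2
16^8 ≡ 2^2 = 4
11 = 8 + 2 + 1, so 16^11 ≡ 4·8·16 ≡ 16 (mod 31)
11^2 = 121 ≡ 28
11^4 ≡ 28^2 = 784 ≡ 9
11^8 ≡ 9^2 = 81 ≡ 19
11 = 8 + 2 + 1, so 11^11 ≡ 19·28·11 ≡ 24 (mod 31)
16·24 = 384 ≡ 12 (mod 31)
9 ≠ 12, so verification fails.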